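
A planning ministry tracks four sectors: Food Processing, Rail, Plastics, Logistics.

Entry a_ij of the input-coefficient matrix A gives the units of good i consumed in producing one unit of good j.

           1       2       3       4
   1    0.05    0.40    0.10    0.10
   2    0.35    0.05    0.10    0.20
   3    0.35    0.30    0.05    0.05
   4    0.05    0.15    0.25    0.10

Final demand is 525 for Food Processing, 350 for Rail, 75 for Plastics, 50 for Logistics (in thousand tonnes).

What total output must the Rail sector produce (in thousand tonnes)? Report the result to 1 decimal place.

I − A =
  [   0.95    -0.40    -0.10    -0.10]
  [  -0.35     0.95    -0.10    -0.20]
  [  -0.35    -0.30     0.95    -0.05]
  [  -0.05    -0.15    -0.25     0.90]
Compute the cofactors C_ij = (−1)^(i+j)·(3×3 minor ij) of I−A; the adjugate is their transpose:
adj(I−A) = Cᵀ =
  [ 0.729125   0.386500   0.163750   0.176000]
  [ 0.353625   0.755125   0.173750   0.216750]
  [ 0.391250   0.394375   0.643750   0.166875]
  [ 0.208125   0.256875   0.216875   0.638125]
det(I−A) = Σ_j (I−A)_1j·C_1j = (0.95)(0.729125) + (-0.40)(0.353625) + (-0.10)(0.391250) + (-0.10)(0.208125) = 0.49128125
(I − A)⁻¹ = adj(I−A) / det(I−A) ≈
  [   1.4841     0.7867     0.3333     0.3582]
  [   0.7198     1.5371     0.3537     0.4412]
  [   0.7964     0.8027     1.3103     0.3397]
  [   0.4236     0.5229     0.4414     1.2989]
x = (I − A)⁻¹ d = adj(I−A)·d / det(I−A), with det(I−A) = 0.49128125:
  x_1 = (0.729125·525 + 0.386500·350 + 0.163750·75 + 0.176000·50) / 0.49128125 = 539.146875 / 0.49128125 ≈ 1097.4
  x_2 = (0.353625·525 + 0.755125·350 + 0.173750·75 + 0.216750·50) / 0.49128125 = 473.815625 / 0.49128125 ≈ 964.4
  x_3 = (0.391250·525 + 0.394375·350 + 0.643750·75 + 0.166875·50) / 0.49128125 = 400.0625 / 0.49128125 ≈ 814.3
  x_4 = (0.208125·525 + 0.256875·350 + 0.216875·75 + 0.638125·50) / 0.49128125 = 247.34375 / 0.49128125 ≈ 503.5

x_2 = 964.4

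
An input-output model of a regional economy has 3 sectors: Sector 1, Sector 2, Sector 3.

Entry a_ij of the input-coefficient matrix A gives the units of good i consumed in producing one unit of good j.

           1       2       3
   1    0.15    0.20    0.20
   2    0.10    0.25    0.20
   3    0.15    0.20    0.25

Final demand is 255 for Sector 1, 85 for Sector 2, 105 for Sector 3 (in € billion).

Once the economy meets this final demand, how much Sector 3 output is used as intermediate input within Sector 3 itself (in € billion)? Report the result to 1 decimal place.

I − A =
  [   0.85    -0.20    -0.20]
  [  -0.10     0.75    -0.20]
  [  -0.15    -0.20     0.75]
Cofactors of I−A, C_ij = (−1)^(i+j)·(minor ij) (rows/columns in the sector order above):
  C_11 = (0.75)(0.75) − (-0.20)(-0.20) = 0.5225
  C_12 = −[(-0.10)(0.75) − (-0.20)(-0.15)] = 0.1050
  C_13 = (-0.10)(-0.20) − (0.75)(-0.15) = 0.1325
  C_21 = −[(-0.20)(0.75) − (-0.20)(-0.20)] = 0.1900
  C_22 = (0.85)(0.75) − (-0.20)(-0.15) = 0.6075
  C_23 = −[(0.85)(-0.20) − (-0.20)(-0.15)] = 0.2000
  C_31 = (-0.20)(-0.20) − (-0.20)(0.75) = 0.1900
  C_32 = −[(0.85)(-0.20) − (-0.20)(-0.10)] = 0.1900
  C_33 = (0.85)(0.75) − (-0.20)(-0.10) = 0.6175
det(I−A) = Σ_j (I−A)_1j·C_1j = (0.85)(0.5225) + (-0.20)(0.1050) + (-0.20)(0.1325) = 0.396625
adj(I−A) = Cᵀ =
  [ 0.5225   0.1900   0.1900]
  [ 0.1050   0.6075   0.1900]
  [ 0.1325   0.2000   0.6175]
(I − A)⁻¹ = adj(I−A) / det(I−A) ≈
  [   1.3174     0.4790     0.4790]
  [   0.2647     1.5317     0.4790]
  [   0.3341     0.5043     1.5569]
First solve x = (I − A)⁻¹ d = adj(I−A)·d / det(I−A); in particular x_3 = (0.1325·255 + 0.2000·85 + 0.6175·105) / 0.396625 = 115.625 / 0.396625 ≈ 291.522.
Intermediate flow from 3 to 3: z_33 = a_33 · x_3 = 0.25 × 115.625 / 0.396625 = 28.90625 / 0.396625 ≈ 72.9.

z_33 = 72.9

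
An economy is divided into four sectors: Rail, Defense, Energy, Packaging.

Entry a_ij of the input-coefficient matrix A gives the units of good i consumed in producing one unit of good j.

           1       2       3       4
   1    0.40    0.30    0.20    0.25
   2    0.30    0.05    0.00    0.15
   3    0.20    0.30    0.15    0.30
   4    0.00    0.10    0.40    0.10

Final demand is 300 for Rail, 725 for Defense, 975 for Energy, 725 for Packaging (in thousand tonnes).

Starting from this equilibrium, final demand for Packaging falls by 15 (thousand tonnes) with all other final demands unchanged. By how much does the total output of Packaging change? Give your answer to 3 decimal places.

I − A =
  [   0.60    -0.30    -0.20    -0.25]
  [  -0.30     0.95     0.00    -0.15]
  [  -0.20    -0.30     0.85    -0.30]
  [   0.00    -0.10    -0.40     0.90]
Compute the cofactors C_ij = (−1)^(i+j)·(3×3 minor ij) of I−A; the adjugate is their transpose:
adj(I−A) = Cᵀ =
  [ 0.582000   0.304750   0.281000   0.306125]
  [ 0.205500   0.331000   0.120000   0.152250]
  [ 0.258000   0.239000   0.415500   0.250000]
  [ 0.137500   0.143000   0.198000   0.352000]
det(I−A) = Σ_j (I−A)_1j·C_1j = (0.60)(0.582000) + (-0.30)(0.205500) + (-0.20)(0.258000) + (-0.25)(0.137500) = 0.201575
(I − A)⁻¹ = adj(I−A) / det(I−A) ≈
  [   2.8873     1.5118     1.3940     1.5187]
  [   1.0195     1.6421     0.5953     0.7553]
  [   1.2799     1.1857     2.0613     1.2402]
  [   0.6821     0.7094     0.9823     1.7462]
Δx = (I − A)⁻¹ Δd with Δd having -15 in the Packaging component and 0 elsewhere.
So Δx_4 = L_44 · (-15), where L_44 = adj(I−A)_44 / det(I−A) = 0.352000 / 0.201575.
Δx_4 = 0.352000 × (-15) / 0.201575 = -5.28 / 0.201575 ≈ -26.194.

Δx_4 = -26.194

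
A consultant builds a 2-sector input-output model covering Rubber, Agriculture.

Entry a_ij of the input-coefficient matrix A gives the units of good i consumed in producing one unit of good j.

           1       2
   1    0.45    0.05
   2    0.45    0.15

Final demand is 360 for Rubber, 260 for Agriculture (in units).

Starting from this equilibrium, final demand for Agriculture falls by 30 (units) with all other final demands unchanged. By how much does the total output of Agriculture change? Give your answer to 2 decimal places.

I − A =
  [   0.55    -0.05]
  [  -0.45     0.85]
det(I−A) = (0.55)(0.85) − (-0.05)(-0.45) = 0.4450
adj(I−A) = [[0.85, 0.05], [0.45, 0.55]]
(I − A)⁻¹ = adj(I−A) / det(I−A) ≈
  [   1.9101     0.1124]
  [   1.0112     1.2360]
Δx = (I − A)⁻¹ Δd with Δd having -30 in the Agriculture component and 0 elsewhere.
So Δx_2 = L_22 · (-30), where L_22 = adj(I−A)_22 / det(I−A) = 0.55 / 0.4450.
Δx_2 = 0.55 × (-30) / 0.4450 = -16.50 / 0.4450 ≈ -37.08.

Δx_2 = -37.08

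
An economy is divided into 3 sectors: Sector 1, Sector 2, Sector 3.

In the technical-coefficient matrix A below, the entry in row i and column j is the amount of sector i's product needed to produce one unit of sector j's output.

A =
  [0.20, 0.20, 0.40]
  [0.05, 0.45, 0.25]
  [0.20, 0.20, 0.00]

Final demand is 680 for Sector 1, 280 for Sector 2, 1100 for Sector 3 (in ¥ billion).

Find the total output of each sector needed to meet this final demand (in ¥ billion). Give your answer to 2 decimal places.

x_1 = 2154.82, x_2 = 1540.96, x_3 = 1839.16

I − A =
  [   0.80    -0.20    -0.40]
  [  -0.05     0.55    -0.25]
  [  -0.20    -0.20     1.00]
Cofactors of I−A, C_ij = (−1)^(i+j)·(minor ij) (rows/columns in the sector order above):
  C_11 = (0.55)(1.00) − (-0.25)(-0.20) = 0.5000
  C_12 = −[(-0.05)(1.00) − (-0.25)(-0.20)] = 0.1000
  C_13 = (-0.05)(-0.20) − (0.55)(-0.20) = 0.1200
  C_21 = −[(-0.20)(1.00) − (-0.40)(-0.20)] = 0.2800
  C_22 = (0.80)(1.00) − (-0.40)(-0.20) = 0.7200
  C_23 = −[(0.80)(-0.20) − (-0.20)(-0.20)] = 0.2000
  C_31 = (-0.20)(-0.25) − (-0.40)(0.55) = 0.2700
  C_32 = −[(0.80)(-0.25) − (-0.40)(-0.05)] = 0.2200
  C_33 = (0.80)(0.55) − (-0.20)(-0.05) = 0.4300
det(I−A) = Σ_j (I−A)_1j·C_1j = (0.80)(0.5000) + (-0.20)(0.1000) + (-0.40)(0.1200) = 0.3320
adj(I−A) = Cᵀ =
  [ 0.5000   0.2800   0.2700]
  [ 0.1000   0.7200   0.2200]
  [ 0.1200   0.2000   0.4300]
(I − A)⁻¹ = adj(I−A) / det(I−A) ≈
  [   1.5060     0.8434     0.8133]
  [   0.3012     2.1687     0.6627]
  [   0.3614     0.6024     1.2952]
x = (I − A)⁻¹ d = adj(I−A)·d / det(I−A), with det(I−A) = 0.3320:
  x_1 = (0.5000·680 + 0.2800·280 + 0.2700·1100) / 0.3320 = 715.40 / 0.3320 ≈ 2154.82
  x_2 = (0.1000·680 + 0.7200·280 + 0.2200·1100) / 0.3320 = 511.60 / 0.3320 ≈ 1540.96
  x_3 = (0.1200·680 + 0.2000·280 + 0.4300·1100) / 0.3320 = 610.60 / 0.3320 ≈ 1839.16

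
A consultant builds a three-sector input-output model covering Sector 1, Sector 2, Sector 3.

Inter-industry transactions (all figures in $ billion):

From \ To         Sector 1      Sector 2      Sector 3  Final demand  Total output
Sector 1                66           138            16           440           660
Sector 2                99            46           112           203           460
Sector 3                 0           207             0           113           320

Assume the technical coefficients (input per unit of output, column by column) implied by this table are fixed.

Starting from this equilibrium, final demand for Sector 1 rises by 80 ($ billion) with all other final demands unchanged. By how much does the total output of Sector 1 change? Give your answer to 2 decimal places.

Δx_1 = 95.83

Technical coefficients a_ij = z_ij / X_j:
  a_11 = 66/660 = 0.10, a_21 = 99/660 = 0.15, a_31 = 0/660 = 0.00
  a_12 = 138/460 = 0.30, a_22 = 46/460 = 0.10, a_32 = 207/460 = 0.45
  a_13 = 16/320 = 0.05, a_23 = 112/320 = 0.35, a_33 = 0/320 = 0.00
I − A =
  [   0.90    -0.30    -0.05]
  [  -0.15     0.90    -0.35]
  [   0.00    -0.45     1.00]
Cofactors of I−A, C_ij = (−1)^(i+j)·(minor ij) (rows/columns in the sector order above):
  C_11 = (0.90)(1.00) − (-0.35)(-0.45) = 0.7425
  C_12 = −[(-0.15)(1.00) − (-0.35)(0.00)] = 0.1500
  C_13 = (-0.15)(-0.45) − (0.90)(0.00) = 0.0675
  C_21 = −[(-0.30)(1.00) − (-0.05)(-0.45)] = 0.3225
  C_22 = (0.90)(1.00) − (-0.05)(0.00) = 0.9000
  C_23 = −[(0.90)(-0.45) − (-0.30)(0.00)] = 0.4050
  C_31 = (-0.30)(-0.35) − (-0.05)(0.90) = 0.1500
  C_32 = −[(0.90)(-0.35) − (-0.05)(-0.15)] = 0.3225
  C_33 = (0.90)(0.90) − (-0.30)(-0.15) = 0.7650
det(I−A) = Σ_j (I−A)_1j·C_1j = (0.90)(0.7425) + (-0.30)(0.1500) + (-0.05)(0.0675) = 0.619875
adj(I−A) = Cᵀ =
  [ 0.7425   0.3225   0.1500]
  [ 0.1500   0.9000   0.3225]
  [ 0.0675   0.4050   0.7650]
(I − A)⁻¹ = adj(I−A) / det(I−A) ≈
  [   1.1978     0.5203     0.2420]
  [   0.2420     1.4519     0.5203]
  [   0.1089     0.6534     1.2341]
Δx = (I − A)⁻¹ Δd with Δd having +80 in the Sector 1 component and 0 elsewhere.
So Δx_1 = L_11 · (+80), where L_11 = adj(I−A)_11 / det(I−A) = 0.7425 / 0.619875.
Δx_1 = 0.7425 × (+80) / 0.619875 = 59.40 / 0.619875 ≈ 95.83.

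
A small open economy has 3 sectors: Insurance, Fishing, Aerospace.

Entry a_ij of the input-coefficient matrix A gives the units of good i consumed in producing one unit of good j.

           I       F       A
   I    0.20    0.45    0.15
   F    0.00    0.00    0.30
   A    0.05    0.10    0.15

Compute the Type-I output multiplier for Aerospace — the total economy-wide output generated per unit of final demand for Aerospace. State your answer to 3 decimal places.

I − A =
  [   0.80    -0.45    -0.15]
  [   0.00     1.00    -0.30]
  [  -0.05    -0.10     0.85]
Cofactors of I−A, C_ij = (−1)^(i+j)·(minor ij) (rows/columns in the sector order above):
  C_11 = (1.00)(0.85) − (-0.30)(-0.10) = 0.8200
  C_12 = −[(0.00)(0.85) − (-0.30)(-0.05)] = 0.0150
  C_13 = (0.00)(-0.10) − (1.00)(-0.05) = 0.0500
  C_21 = −[(-0.45)(0.85) − (-0.15)(-0.10)] = 0.3975
  C_22 = (0.80)(0.85) − (-0.15)(-0.05) = 0.6725
  C_23 = −[(0.80)(-0.10) − (-0.45)(-0.05)] = 0.1025
  C_31 = (-0.45)(-0.30) − (-0.15)(1.00) = 0.2850
  C_32 = −[(0.80)(-0.30) − (-0.15)(0.00)] = 0.2400
  C_33 = (0.80)(1.00) − (-0.45)(0.00) = 0.8000
det(I−A) = Σ_j (I−A)_1j·C_1j = (0.80)(0.8200) + (-0.45)(0.0150) + (-0.15)(0.0500) = 0.64175
adj(I−A) = Cᵀ =
  [ 0.8200   0.3975   0.2850]
  [ 0.0150   0.6725   0.2400]
  [ 0.0500   0.1025   0.8000]
(I − A)⁻¹ = adj(I−A) / det(I−A) ≈
  [   1.2778     0.6194     0.4441]
  [   0.0234     1.0479     0.3740]
  [   0.0779     0.1597     1.2466]
The output multiplier for sector j is the column-j sum of the Leontief inverse (I − A)⁻¹ = adj(I−A) / det(I−A).
Column A of adj(I−A): (0.2850, 0.2400, 0.8000); det(I−A) = 0.64175.
m_A = (0.2850 + 0.2400 + 0.8000) / 0.64175 = 1.325 / 0.64175 ≈ 2.065.

m_A = 2.065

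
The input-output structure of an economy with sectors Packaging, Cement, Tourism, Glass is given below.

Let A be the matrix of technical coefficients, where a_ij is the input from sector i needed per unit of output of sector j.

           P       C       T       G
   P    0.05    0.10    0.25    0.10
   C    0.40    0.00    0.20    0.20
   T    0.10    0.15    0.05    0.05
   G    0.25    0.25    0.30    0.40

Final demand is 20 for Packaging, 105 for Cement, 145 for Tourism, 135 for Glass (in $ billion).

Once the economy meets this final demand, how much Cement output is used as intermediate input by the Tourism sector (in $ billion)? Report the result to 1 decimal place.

I − A =
  [   0.95    -0.10    -0.25    -0.10]
  [  -0.40     1.00    -0.20    -0.20]
  [  -0.10    -0.15     0.95    -0.05]
  [  -0.25    -0.25    -0.30     0.60]
Compute the cofactors C_ij = (−1)^(i+j)·(3×3 minor ij) of I−A; the adjugate is their transpose:
adj(I−A) = Cᵀ =
  [ 0.478000   0.109375   0.190500   0.132000]
  [ 0.290000   0.482375   0.250500   0.230000]
  [ 0.116000   0.103375   0.458500   0.092000]
  [ 0.378000   0.298250   0.413000   0.794000]
det(I−A) = Σ_j (I−A)_1j·C_1j = (0.95)(0.478000) + (-0.10)(0.290000) + (-0.25)(0.116000) + (-0.10)(0.378000) = 0.3583
(I − A)⁻¹ = adj(I−A) / det(I−A) ≈
  [   1.3341     0.3053     0.5317     0.3684]
  [   0.8094     1.3463     0.6991     0.6419]
  [   0.3238     0.2885     1.2797     0.2568]
  [   1.0550     0.8324     1.1527     2.2160]
First solve x = (I − A)⁻¹ d = adj(I−A)·d / det(I−A); in particular x_T = (0.116000·20 + 0.103375·105 + 0.458500·145 + 0.092000·135) / 0.3583 = 92.076875 / 0.3583 ≈ 256.983.
Intermediate flow from C to T: z_CT = a_CT · x_T = 0.20 × 92.076875 / 0.3583 = 18.415375 / 0.3583 ≈ 51.4.

z_CT = 51.4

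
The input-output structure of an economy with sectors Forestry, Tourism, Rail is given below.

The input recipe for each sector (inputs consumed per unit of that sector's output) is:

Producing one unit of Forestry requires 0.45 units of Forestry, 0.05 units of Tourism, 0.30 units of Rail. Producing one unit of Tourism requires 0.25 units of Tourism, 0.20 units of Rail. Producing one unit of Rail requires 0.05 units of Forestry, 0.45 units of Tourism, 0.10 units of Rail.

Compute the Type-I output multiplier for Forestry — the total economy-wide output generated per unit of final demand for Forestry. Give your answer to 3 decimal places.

I − A =
  [   0.55     0.00    -0.05]
  [  -0.05     0.75    -0.45]
  [  -0.30    -0.20     0.90]
Cofactors of I−A, C_ij = (−1)^(i+j)·(minor ij) (rows/columns in the sector order above):
  C_11 = (0.75)(0.90) − (-0.45)(-0.20) = 0.5850
  C_12 = −[(-0.05)(0.90) − (-0.45)(-0.30)] = 0.1800
  C_13 = (-0.05)(-0.20) − (0.75)(-0.30) = 0.2350
  C_21 = −[(0.00)(0.90) − (-0.05)(-0.20)] = 0.0100
  C_22 = (0.55)(0.90) − (-0.05)(-0.30) = 0.4800
  C_23 = −[(0.55)(-0.20) − (0.00)(-0.30)] = 0.1100
  C_31 = (0.00)(-0.45) − (-0.05)(0.75) = 0.0375
  C_32 = −[(0.55)(-0.45) − (-0.05)(-0.05)] = 0.2500
  C_33 = (0.55)(0.75) − (0.00)(-0.05) = 0.4125
det(I−A) = Σ_j (I−A)_1j·C_1j = (0.55)(0.5850) + (0.00)(0.1800) + (-0.05)(0.2350) = 0.3100
adj(I−A) = Cᵀ =
  [ 0.5850   0.0100   0.0375]
  [ 0.1800   0.4800   0.2500]
  [ 0.2350   0.1100   0.4125]
(I − A)⁻¹ = adj(I−A) / det(I−A) ≈
  [   1.8871     0.0323     0.1210]
  [   0.5806     1.5484     0.8065]
  [   0.7581     0.3548     1.3306]
The output multiplier for sector j is the column-j sum of the Leontief inverse (I − A)⁻¹ = adj(I−A) / det(I−A).
Column 1 of adj(I−A): (0.5850, 0.1800, 0.2350); det(I−A) = 0.3100.
m_1 = (0.5850 + 0.1800 + 0.2350) / 0.3100 = 1.00 / 0.3100 ≈ 3.226.

m_1 = 3.226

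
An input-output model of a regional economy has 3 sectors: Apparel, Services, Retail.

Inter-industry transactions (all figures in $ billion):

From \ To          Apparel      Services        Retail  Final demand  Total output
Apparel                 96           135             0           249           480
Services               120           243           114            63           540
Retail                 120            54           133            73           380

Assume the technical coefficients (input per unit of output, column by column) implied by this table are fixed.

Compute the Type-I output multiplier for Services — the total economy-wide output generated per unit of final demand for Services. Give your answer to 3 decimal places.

Technical coefficients a_ij = z_ij / X_j:
  a_AA = 96/480 = 0.20, a_SA = 120/480 = 0.25, a_RA = 120/480 = 0.25
  a_AS = 135/540 = 0.25, a_SS = 243/540 = 0.45, a_RS = 54/540 = 0.10
  a_AR = 0/380 = 0.00, a_SR = 114/380 = 0.30, a_RR = 133/380 = 0.35
I − A =
  [   0.80    -0.25     0.00]
  [  -0.25     0.55    -0.30]
  [  -0.25    -0.10     0.65]
Cofactors of I−A, C_ij = (−1)^(i+j)·(minor ij) (rows/columns in the sector order above):
  C_11 = (0.55)(0.65) − (-0.30)(-0.10) = 0.3275
  C_12 = −[(-0.25)(0.65) − (-0.30)(-0.25)] = 0.2375
  C_13 = (-0.25)(-0.10) − (0.55)(-0.25) = 0.1625
  C_21 = −[(-0.25)(0.65) − (0.00)(-0.10)] = 0.1625
  C_22 = (0.80)(0.65) − (0.00)(-0.25) = 0.5200
  C_23 = −[(0.80)(-0.10) − (-0.25)(-0.25)] = 0.1425
  C_31 = (-0.25)(-0.30) − (0.00)(0.55) = 0.0750
  C_32 = −[(0.80)(-0.30) − (0.00)(-0.25)] = 0.2400
  C_33 = (0.80)(0.55) − (-0.25)(-0.25) = 0.3775
det(I−A) = Σ_j (I−A)_1j·C_1j = (0.80)(0.3275) + (-0.25)(0.2375) + (0.00)(0.1625) = 0.202625
adj(I−A) = Cᵀ =
  [ 0.3275   0.1625   0.0750]
  [ 0.2375   0.5200   0.2400]
  [ 0.1625   0.1425   0.3775]
(I − A)⁻¹ = adj(I−A) / det(I−A) ≈
  [   1.6163     0.8020     0.3701]
  [   1.1721     2.5663     1.1845]
  [   0.8020     0.7033     1.8630]
The output multiplier for sector j is the column-j sum of the Leontief inverse (I − A)⁻¹ = adj(I−A) / det(I−A).
Column S of adj(I−A): (0.1625, 0.5200, 0.1425); det(I−A) = 0.202625.
m_S = (0.1625 + 0.5200 + 0.1425) / 0.202625 = 0.825 / 0.202625 ≈ 4.072.

m_S = 4.072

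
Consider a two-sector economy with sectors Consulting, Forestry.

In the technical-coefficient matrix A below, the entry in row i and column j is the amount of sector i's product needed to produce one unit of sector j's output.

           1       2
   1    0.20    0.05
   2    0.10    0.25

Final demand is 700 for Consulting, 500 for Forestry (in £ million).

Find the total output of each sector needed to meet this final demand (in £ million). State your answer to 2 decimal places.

x_1 = 924.37, x_2 = 789.92

I − A =
  [   0.80    -0.05]
  [  -0.10     0.75]
det(I−A) = (0.80)(0.75) − (-0.05)(-0.10) = 0.5950
adj(I−A) = [[0.75, 0.05], [0.10, 0.80]]
(I − A)⁻¹ = adj(I−A) / det(I−A) ≈
  [   1.2605     0.0840]
  [   0.1681     1.3445]
x = (I − A)⁻¹ d = adj(I−A)·d / det(I−A), with det(I−A) = 0.5950:
  x_1 = (0.75·700 + 0.05·500) / 0.5950 = 550.00 / 0.5950 ≈ 924.37
  x_2 = (0.10·700 + 0.80·500) / 0.5950 = 470.00 / 0.5950 ≈ 789.92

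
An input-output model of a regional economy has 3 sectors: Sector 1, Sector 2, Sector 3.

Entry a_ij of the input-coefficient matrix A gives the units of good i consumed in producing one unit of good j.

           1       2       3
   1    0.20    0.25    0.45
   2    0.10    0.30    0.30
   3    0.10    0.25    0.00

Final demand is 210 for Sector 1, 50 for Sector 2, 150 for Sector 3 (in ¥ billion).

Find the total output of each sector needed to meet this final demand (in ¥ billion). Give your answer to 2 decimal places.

I − A =
  [   0.80    -0.25    -0.45]
  [  -0.10     0.70    -0.30]
  [  -0.10    -0.25     1.00]
Cofactors of I−A, C_ij = (−1)^(i+j)·(minor ij) (rows/columns in the sector order above):
  C_11 = (0.70)(1.00) − (-0.30)(-0.25) = 0.6250
  C_12 = −[(-0.10)(1.00) − (-0.30)(-0.10)] = 0.1300
  C_13 = (-0.10)(-0.25) − (0.70)(-0.10) = 0.0950
  C_21 = −[(-0.25)(1.00) − (-0.45)(-0.25)] = 0.3625
  C_22 = (0.80)(1.00) − (-0.45)(-0.10) = 0.7550
  C_23 = −[(0.80)(-0.25) − (-0.25)(-0.10)] = 0.2250
  C_31 = (-0.25)(-0.30) − (-0.45)(0.70) = 0.3900
  C_32 = −[(0.80)(-0.30) − (-0.45)(-0.10)] = 0.2850
  C_33 = (0.80)(0.70) − (-0.25)(-0.10) = 0.5350
det(I−A) = Σ_j (I−A)_1j·C_1j = (0.80)(0.6250) + (-0.25)(0.1300) + (-0.45)(0.0950) = 0.42475
adj(I−A) = Cᵀ =
  [ 0.6250   0.3625   0.3900]
  [ 0.1300   0.7550   0.2850]
  [ 0.0950   0.2250   0.5350]
(I − A)⁻¹ = adj(I−A) / det(I−A) ≈
  [   1.4715     0.8534     0.9182]
  [   0.3061     1.7775     0.6710]
  [   0.2237     0.5297     1.2596]
x = (I − A)⁻¹ d = adj(I−A)·d / det(I−A), with det(I−A) = 0.42475:
  x_1 = (0.6250·210 + 0.3625·50 + 0.3900·150) / 0.42475 = 207.875 / 0.42475 ≈ 489.41
  x_2 = (0.1300·210 + 0.7550·50 + 0.2850·150) / 0.42475 = 107.80 / 0.42475 ≈ 253.80
  x_3 = (0.0950·210 + 0.2250·50 + 0.5350·150) / 0.42475 = 111.45 / 0.42475 ≈ 262.39

x_1 = 489.41, x_2 = 253.80, x_3 = 262.39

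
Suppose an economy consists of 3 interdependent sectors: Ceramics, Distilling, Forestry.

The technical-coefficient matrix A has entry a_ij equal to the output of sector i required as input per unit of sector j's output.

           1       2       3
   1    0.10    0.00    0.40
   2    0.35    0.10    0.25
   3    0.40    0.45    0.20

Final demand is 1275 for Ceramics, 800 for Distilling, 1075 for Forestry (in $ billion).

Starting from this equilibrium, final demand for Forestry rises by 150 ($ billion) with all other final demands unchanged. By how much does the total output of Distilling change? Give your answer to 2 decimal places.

Δx_2 = 161.15

I − A =
  [   0.90     0.00    -0.40]
  [  -0.35     0.90    -0.25]
  [  -0.40    -0.45     0.80]
Cofactors of I−A, C_ij = (−1)^(i+j)·(minor ij) (rows/columns in the sector order above):
  C_11 = (0.90)(0.80) − (-0.25)(-0.45) = 0.6075
  C_12 = −[(-0.35)(0.80) − (-0.25)(-0.40)] = 0.3800
  C_13 = (-0.35)(-0.45) − (0.90)(-0.40) = 0.5175
  C_21 = −[(0.00)(0.80) − (-0.40)(-0.45)] = 0.1800
  C_22 = (0.90)(0.80) − (-0.40)(-0.40) = 0.5600
  C_23 = −[(0.90)(-0.45) − (0.00)(-0.40)] = 0.4050
  C_31 = (0.00)(-0.25) − (-0.40)(0.90) = 0.3600
  C_32 = −[(0.90)(-0.25) − (-0.40)(-0.35)] = 0.3650
  C_33 = (0.90)(0.90) − (0.00)(-0.35) = 0.8100
det(I−A) = Σ_j (I−A)_1j·C_1j = (0.90)(0.6075) + (0.00)(0.3800) + (-0.40)(0.5175) = 0.33975
adj(I−A) = Cᵀ =
  [ 0.6075   0.1800   0.3600]
  [ 0.3800   0.5600   0.3650]
  [ 0.5175   0.4050   0.8100]
(I − A)⁻¹ = adj(I−A) / det(I−A) ≈
  [   1.7881     0.5298     1.0596]
  [   1.1185     1.6483     1.0743]
  [   1.5232     1.1921     2.3841]
Δx = (I − A)⁻¹ Δd with Δd having +150 in the Forestry component and 0 elsewhere.
So Δx_2 = L_23 · (+150), where L_23 = adj(I−A)_23 / det(I−A) = 0.3650 / 0.33975.
Δx_2 = 0.3650 × (+150) / 0.33975 = 54.75 / 0.33975 ≈ 161.15.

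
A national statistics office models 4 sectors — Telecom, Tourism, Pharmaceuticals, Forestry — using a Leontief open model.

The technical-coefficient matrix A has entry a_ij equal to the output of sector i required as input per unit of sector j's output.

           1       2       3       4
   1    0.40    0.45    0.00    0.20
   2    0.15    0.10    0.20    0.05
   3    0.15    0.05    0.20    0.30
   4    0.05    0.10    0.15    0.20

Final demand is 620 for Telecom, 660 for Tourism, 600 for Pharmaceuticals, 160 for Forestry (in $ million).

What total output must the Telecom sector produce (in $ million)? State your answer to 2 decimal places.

x_1 = 2488.33

I − A =
  [   0.60    -0.45     0.00    -0.20]
  [  -0.15     0.90    -0.20    -0.05]
  [  -0.15    -0.05     0.80    -0.30]
  [  -0.05    -0.10    -0.15     0.80]
Compute the cofactors C_ij = (−1)^(i+j)·(3×3 minor ij) of I−A; the adjugate is their transpose:
adj(I−A) = Cᵀ =
  [ 0.517125   0.285250   0.106375   0.187000]
  [ 0.119375   0.344500   0.103000   0.090000]
  [ 0.131375   0.105250   0.361875   0.175125]
  [ 0.071875   0.080625   0.087375   0.358500]
det(I−A) = Σ_j (I−A)_1j·C_1j = (0.60)(0.517125) + (-0.45)(0.119375) + (0.00)(0.131375) + (-0.20)(0.071875) = 0.24218125
(I − A)⁻¹ = adj(I−A) / det(I−A) ≈
  [   2.1353     1.1778     0.4392     0.7721]
  [   0.4929     1.4225     0.4253     0.3716]
  [   0.5425     0.4346     1.4942     0.7231]
  [   0.2968     0.3329     0.3608     1.4803]
x = (I − A)⁻¹ d = adj(I−A)·d / det(I−A), with det(I−A) = 0.24218125:
  x_1 = (0.517125·620 + 0.285250·660 + 0.106375·600 + 0.187000·160) / 0.24218125 = 602.6275 / 0.24218125 ≈ 2488.33
  x_2 = (0.119375·620 + 0.344500·660 + 0.103000·600 + 0.090000·160) / 0.24218125 = 377.5825 / 0.24218125 ≈ 1559.09
  x_3 = (0.131375·620 + 0.105250·660 + 0.361875·600 + 0.175125·160) / 0.24218125 = 396.0625 / 0.24218125 ≈ 1635.40
  x_4 = (0.071875·620 + 0.080625·660 + 0.087375·600 + 0.358500·160) / 0.24218125 = 207.56 / 0.24218125 ≈ 857.04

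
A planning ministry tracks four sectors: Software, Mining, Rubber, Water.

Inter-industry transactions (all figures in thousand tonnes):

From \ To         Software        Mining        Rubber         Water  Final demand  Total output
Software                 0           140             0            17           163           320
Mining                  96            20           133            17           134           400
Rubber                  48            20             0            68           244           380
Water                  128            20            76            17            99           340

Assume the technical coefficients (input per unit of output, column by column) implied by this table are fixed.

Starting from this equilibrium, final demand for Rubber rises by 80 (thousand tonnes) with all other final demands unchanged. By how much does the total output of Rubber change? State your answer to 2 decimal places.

Technical coefficients a_ij = z_ij / X_j:
  a_SS = 0/320 = 0.00, a_MS = 96/320 = 0.30, a_RS = 48/320 = 0.15, a_WS = 128/320 = 0.40
  a_SM = 140/400 = 0.35, a_MM = 20/400 = 0.05, a_RM = 20/400 = 0.05, a_WM = 20/400 = 0.05
  a_SR = 0/380 = 0.00, a_MR = 133/380 = 0.35, a_RR = 0/380 = 0.00, a_WR = 76/380 = 0.20
  a_SW = 17/340 = 0.05, a_MW = 17/340 = 0.05, a_RW = 68/340 = 0.20, a_WW = 17/340 = 0.05
I − A =
  [   1.00    -0.35     0.00    -0.05]
  [  -0.30     0.95    -0.35    -0.05]
  [  -0.15    -0.05     1.00    -0.20]
  [  -0.40    -0.05    -0.20     0.95]
Compute the cofactors C_ij = (−1)^(i+j)·(3×3 minor ij) of I−A; the adjugate is their transpose:
adj(I−A) = Cᵀ =
  [ 0.841375   0.321500   0.130250   0.088625]
  [ 0.372375   0.888500   0.338500   0.137625]
  [ 0.229250   0.134750   0.773500   0.182000]
  [ 0.422125   0.210500   0.235500   0.809125]
det(I−A) = Σ_j (I−A)_1j·C_1j = (1.00)(0.841375) + (-0.35)(0.372375) + (0.00)(0.229250) + (-0.05)(0.422125) = 0.6899375
(I − A)⁻¹ = adj(I−A) / det(I−A) ≈
  [   1.2195     0.4660     0.1888     0.1285]
  [   0.5397     1.2878     0.4906     0.1995]
  [   0.3323     0.1953     1.1211     0.2638]
  [   0.6118     0.3051     0.3413     1.1728]
Δx = (I − A)⁻¹ Δd with Δd having +80 in the Rubber component and 0 elsewhere.
So Δx_R = L_RR · (+80), where L_RR = adj(I−A)_RR / det(I−A) = 0.773500 / 0.6899375.
Δx_R = 0.773500 × (+80) / 0.6899375 = 61.88 / 0.6899375 ≈ 89.69.

Δx_R = 89.69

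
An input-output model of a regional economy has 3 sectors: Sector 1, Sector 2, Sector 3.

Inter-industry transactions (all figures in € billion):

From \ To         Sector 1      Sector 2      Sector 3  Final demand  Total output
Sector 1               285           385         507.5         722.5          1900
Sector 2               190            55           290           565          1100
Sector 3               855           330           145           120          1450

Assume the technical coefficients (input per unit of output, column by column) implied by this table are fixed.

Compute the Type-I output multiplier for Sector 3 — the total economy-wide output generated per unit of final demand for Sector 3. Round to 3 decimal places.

m_3 = 3.049

Technical coefficients a_ij = z_ij / X_j:
  a_11 = 285/1900 = 0.15, a_21 = 190/1900 = 0.10, a_31 = 855/1900 = 0.45
  a_12 = 385/1100 = 0.35, a_22 = 55/1100 = 0.05, a_32 = 330/1100 = 0.30
  a_13 = 507.5/1450 = 0.35, a_23 = 290/1450 = 0.20, a_33 = 145/1450 = 0.10
I − A =
  [   0.85    -0.35    -0.35]
  [  -0.10     0.95    -0.20]
  [  -0.45    -0.30     0.90]
Cofactors of I−A, C_ij = (−1)^(i+j)·(minor ij) (rows/columns in the sector order above):
  C_11 = (0.95)(0.90) − (-0.20)(-0.30) = 0.7950
  C_12 = −[(-0.10)(0.90) − (-0.20)(-0.45)] = 0.1800
  C_13 = (-0.10)(-0.30) − (0.95)(-0.45) = 0.4575
  C_21 = −[(-0.35)(0.90) − (-0.35)(-0.30)] = 0.4200
  C_22 = (0.85)(0.90) − (-0.35)(-0.45) = 0.6075
  C_23 = −[(0.85)(-0.30) − (-0.35)(-0.45)] = 0.4125
  C_31 = (-0.35)(-0.20) − (-0.35)(0.95) = 0.4025
  C_32 = −[(0.85)(-0.20) − (-0.35)(-0.10)] = 0.2050
  C_33 = (0.85)(0.95) − (-0.35)(-0.10) = 0.7725
det(I−A) = Σ_j (I−A)_1j·C_1j = (0.85)(0.7950) + (-0.35)(0.1800) + (-0.35)(0.4575) = 0.452625
adj(I−A) = Cᵀ =
  [ 0.7950   0.4200   0.4025]
  [ 0.1800   0.6075   0.2050]
  [ 0.4575   0.4125   0.7725]
(I − A)⁻¹ = adj(I−A) / det(I−A) ≈
  [   1.7564     0.9279     0.8893]
  [   0.3977     1.3422     0.4529]
  [   1.0108     0.9114     1.7067]
The output multiplier for sector j is the column-j sum of the Leontief inverse (I − A)⁻¹ = adj(I−A) / det(I−A).
Column 3 of adj(I−A): (0.4025, 0.2050, 0.7725); det(I−A) = 0.452625.
m_3 = (0.4025 + 0.2050 + 0.7725) / 0.452625 = 1.38 / 0.452625 ≈ 3.049.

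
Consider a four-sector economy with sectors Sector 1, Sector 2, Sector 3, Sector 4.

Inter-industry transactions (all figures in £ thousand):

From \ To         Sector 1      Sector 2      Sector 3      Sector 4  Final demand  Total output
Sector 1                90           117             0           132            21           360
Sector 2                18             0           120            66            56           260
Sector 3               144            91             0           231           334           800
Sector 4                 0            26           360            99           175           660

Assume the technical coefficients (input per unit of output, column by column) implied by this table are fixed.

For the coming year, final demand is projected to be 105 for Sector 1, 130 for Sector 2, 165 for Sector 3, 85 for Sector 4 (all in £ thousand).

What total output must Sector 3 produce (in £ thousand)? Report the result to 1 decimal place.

x_3 = 594.0

Technical coefficients a_ij = z_ij / X_j:
  a_11 = 90/360 = 0.25, a_21 = 18/360 = 0.05, a_31 = 144/360 = 0.40, a_41 = 0/360 = 0.00
  a_12 = 117/260 = 0.45, a_22 = 0/260 = 0.00, a_32 = 91/260 = 0.35, a_42 = 26/260 = 0.10
  a_13 = 0/800 = 0.00, a_23 = 120/800 = 0.15, a_33 = 0/800 = 0.00, a_43 = 360/800 = 0.45
  a_14 = 132/660 = 0.20, a_24 = 66/660 = 0.10, a_34 = 231/660 = 0.35, a_44 = 99/660 = 0.15
I − A =
  [   0.75    -0.45     0.00    -0.20]
  [  -0.05     1.00    -0.15    -0.10]
  [  -0.40    -0.35     1.00    -0.35]
  [   0.00    -0.10    -0.45     0.85]
Compute the cofactors C_ij = (−1)^(i+j)·(3×3 minor ij) of I−A; the adjugate is their transpose:
adj(I−A) = Cᵀ =
  [ 0.616875   0.363125   0.170625   0.258125]
  [ 0.103625   0.483375   0.133875   0.136375]
  [ 0.352625   0.410375   0.609875   0.382375]
  [ 0.198875   0.274125   0.338625   0.661125]
det(I−A) = Σ_j (I−A)_1j·C_1j = (0.75)(0.616875) + (-0.45)(0.103625) + (0.00)(0.352625) + (-0.20)(0.198875) = 0.37625
(I − A)⁻¹ = adj(I−A) / det(I−A) ≈
  [   1.6395     0.9651     0.4535     0.6860]
  [   0.2754     1.2847     0.3558     0.3625]
  [   0.9372     1.0907     1.6209     1.0163]
  [   0.5286     0.7286     0.9000     1.7571]
x = (I − A)⁻¹ d = adj(I−A)·d / det(I−A), with det(I−A) = 0.37625:
  x_1 = (0.616875·105 + 0.363125·130 + 0.170625·165 + 0.258125·85) / 0.37625 = 162.071875 / 0.37625 ≈ 430.8
  x_2 = (0.103625·105 + 0.483375·130 + 0.133875·165 + 0.136375·85) / 0.37625 = 107.400625 / 0.37625 ≈ 285.5
  x_3 = (0.352625·105 + 0.410375·130 + 0.609875·165 + 0.382375·85) / 0.37625 = 223.505625 / 0.37625 ≈ 594.0
  x_4 = (0.198875·105 + 0.274125·130 + 0.338625·165 + 0.661125·85) / 0.37625 = 168.586875 / 0.37625 ≈ 448.1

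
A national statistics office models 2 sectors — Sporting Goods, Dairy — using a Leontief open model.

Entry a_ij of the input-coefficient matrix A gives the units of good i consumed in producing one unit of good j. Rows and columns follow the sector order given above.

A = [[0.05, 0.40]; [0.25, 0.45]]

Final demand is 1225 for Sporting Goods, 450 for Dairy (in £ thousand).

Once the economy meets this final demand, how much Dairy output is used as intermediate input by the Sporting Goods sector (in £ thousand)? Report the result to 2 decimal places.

z_21 = 505.18

I − A =
  [   0.95    -0.40]
  [  -0.25     0.55]
det(I−A) = (0.95)(0.55) − (-0.40)(-0.25) = 0.4225
adj(I−A) = [[0.55, 0.40], [0.25, 0.95]]
(I − A)⁻¹ = adj(I−A) / det(I−A) ≈
  [   1.3018     0.9467]
  [   0.5917     2.2485]
First solve x = (I − A)⁻¹ d = adj(I−A)·d / det(I−A); in particular x_1 = (0.55·1225 + 0.40·450) / 0.4225 = 853.75 / 0.4225 ≈ 2020.7101.
Intermediate flow from 2 to 1: z_21 = a_21 · x_1 = 0.25 × 853.75 / 0.4225 = 213.4375 / 0.4225 ≈ 505.18.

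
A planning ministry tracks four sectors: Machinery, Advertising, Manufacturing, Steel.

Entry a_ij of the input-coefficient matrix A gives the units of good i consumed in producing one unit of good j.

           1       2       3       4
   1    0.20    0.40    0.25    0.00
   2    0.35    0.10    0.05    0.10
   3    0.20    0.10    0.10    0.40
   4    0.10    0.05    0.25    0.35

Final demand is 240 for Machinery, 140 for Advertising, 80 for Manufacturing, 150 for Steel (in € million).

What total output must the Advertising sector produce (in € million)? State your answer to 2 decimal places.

x_2 = 554.38

I − A =
  [   0.80    -0.40    -0.25     0.00]
  [  -0.35     0.90    -0.05    -0.10]
  [  -0.20    -0.10     0.90    -0.40]
  [  -0.10    -0.05    -0.25     0.65]
Compute the cofactors C_ij = (−1)^(i+j)·(3×3 minor ij) of I−A; the adjugate is their transpose:
adj(I−A) = Cᵀ =
  [ 0.425250   0.215250   0.168000   0.136500]
  [ 0.192250   0.345500   0.105375   0.118000]
  [ 0.182750   0.136000   0.369000   0.248000]
  [ 0.150500   0.112000   0.175875   0.460250]
det(I−A) = Σ_j (I−A)_1j·C_1j = (0.80)(0.425250) + (-0.40)(0.192250) + (-0.25)(0.182750) + (0.00)(0.150500) = 0.2176125
(I − A)⁻¹ = adj(I−A) / det(I−A) ≈
  [   1.9542     0.9891     0.7720     0.6273]
  [   0.8835     1.5877     0.4842     0.5422]
  [   0.8398     0.6250     1.6957     1.1396]
  [   0.6916     0.5147     0.8082     2.1150]
x = (I − A)⁻¹ d = adj(I−A)·d / det(I−A), with det(I−A) = 0.2176125:
  x_1 = (0.425250·240 + 0.215250·140 + 0.168000·80 + 0.136500·150) / 0.2176125 = 166.11 / 0.2176125 ≈ 763.33
  x_2 = (0.192250·240 + 0.345500·140 + 0.105375·80 + 0.118000·150) / 0.2176125 = 120.64 / 0.2176125 ≈ 554.38
  x_3 = (0.182750·240 + 0.136000·140 + 0.369000·80 + 0.248000·150) / 0.2176125 = 129.62 / 0.2176125 ≈ 595.65
  x_4 = (0.150500·240 + 0.112000·140 + 0.175875·80 + 0.460250·150) / 0.2176125 = 134.9075 / 0.2176125 ≈ 619.94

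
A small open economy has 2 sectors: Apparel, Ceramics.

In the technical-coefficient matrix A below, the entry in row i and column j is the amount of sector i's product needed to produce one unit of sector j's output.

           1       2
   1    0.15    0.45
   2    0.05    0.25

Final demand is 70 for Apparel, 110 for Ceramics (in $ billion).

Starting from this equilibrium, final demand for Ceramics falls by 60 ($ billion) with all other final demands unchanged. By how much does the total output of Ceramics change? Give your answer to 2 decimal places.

I − A =
  [   0.85    -0.45]
  [  -0.05     0.75]
det(I−A) = (0.85)(0.75) − (-0.45)(-0.05) = 0.6150
adj(I−A) = [[0.75, 0.45], [0.05, 0.85]]
(I − A)⁻¹ = adj(I−A) / det(I−A) ≈
  [   1.2195     0.7317]
  [   0.0813     1.3821]
Δx = (I − A)⁻¹ Δd with Δd having -60 in the Ceramics component and 0 elsewhere.
So Δx_2 = L_22 · (-60), where L_22 = adj(I−A)_22 / det(I−A) = 0.85 / 0.6150.
Δx_2 = 0.85 × (-60) / 0.6150 = -51.00 / 0.6150 ≈ -82.93.

Δx_2 = -82.93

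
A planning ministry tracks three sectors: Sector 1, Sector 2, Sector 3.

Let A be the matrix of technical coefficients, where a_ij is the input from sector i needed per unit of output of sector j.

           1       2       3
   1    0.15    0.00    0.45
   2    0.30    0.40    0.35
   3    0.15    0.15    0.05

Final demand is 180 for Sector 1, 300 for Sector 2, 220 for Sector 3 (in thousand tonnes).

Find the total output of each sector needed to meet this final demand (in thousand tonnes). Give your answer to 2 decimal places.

x_1 = 455.79, x_2 = 996.77, x_3 = 460.93

I − A =
  [   0.85     0.00    -0.45]
  [  -0.30     0.60    -0.35]
  [  -0.15    -0.15     0.95]
Cofactors of I−A, C_ij = (−1)^(i+j)·(minor ij) (rows/columns in the sector order above):
  C_11 = (0.60)(0.95) − (-0.35)(-0.15) = 0.5175
  C_12 = −[(-0.30)(0.95) − (-0.35)(-0.15)] = 0.3375
  C_13 = (-0.30)(-0.15) − (0.60)(-0.15) = 0.1350
  C_21 = −[(0.00)(0.95) − (-0.45)(-0.15)] = 0.0675
  C_22 = (0.85)(0.95) − (-0.45)(-0.15) = 0.7400
  C_23 = −[(0.85)(-0.15) − (0.00)(-0.15)] = 0.1275
  C_31 = (0.00)(-0.35) − (-0.45)(0.60) = 0.2700
  C_32 = −[(0.85)(-0.35) − (-0.45)(-0.30)] = 0.4325
  C_33 = (0.85)(0.60) − (0.00)(-0.30) = 0.5100
det(I−A) = Σ_j (I−A)_1j·C_1j = (0.85)(0.5175) + (0.00)(0.3375) + (-0.45)(0.1350) = 0.379125
adj(I−A) = Cᵀ =
  [ 0.5175   0.0675   0.2700]
  [ 0.3375   0.7400   0.4325]
  [ 0.1350   0.1275   0.5100]
(I − A)⁻¹ = adj(I−A) / det(I−A) ≈
  [   1.3650     0.1780     0.7122]
  [   0.8902     1.9519     1.1408]
  [   0.3561     0.3363     1.3452]
x = (I − A)⁻¹ d = adj(I−A)·d / det(I−A), with det(I−A) = 0.379125:
  x_1 = (0.5175·180 + 0.0675·300 + 0.2700·220) / 0.379125 = 172.80 / 0.379125 ≈ 455.79
  x_2 = (0.3375·180 + 0.7400·300 + 0.4325·220) / 0.379125 = 377.90 / 0.379125 ≈ 996.77
  x_3 = (0.1350·180 + 0.1275·300 + 0.5100·220) / 0.379125 = 174.75 / 0.379125 ≈ 460.93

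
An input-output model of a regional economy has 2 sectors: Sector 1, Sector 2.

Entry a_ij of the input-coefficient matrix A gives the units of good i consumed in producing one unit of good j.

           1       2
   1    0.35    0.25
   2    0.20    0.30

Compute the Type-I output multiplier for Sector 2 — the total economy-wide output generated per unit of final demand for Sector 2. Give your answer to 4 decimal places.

m_2 = 2.2222

I − A =
  [   0.65    -0.25]
  [  -0.20     0.70]
det(I−A) = (0.65)(0.70) − (-0.25)(-0.20) = 0.4050
adj(I−A) = [[0.70, 0.25], [0.20, 0.65]]
(I − A)⁻¹ = adj(I−A) / det(I−A) ≈
  [   1.72840     0.61728]
  [   0.49383     1.60494]
The output multiplier for sector j is the column-j sum of the Leontief inverse (I − A)⁻¹ = adj(I−A) / det(I−A).
Column 2 of adj(I−A): (0.25, 0.65); det(I−A) = 0.4050.
m_2 = (0.25 + 0.65) / 0.4050 = 0.90 / 0.4050 ≈ 2.2222.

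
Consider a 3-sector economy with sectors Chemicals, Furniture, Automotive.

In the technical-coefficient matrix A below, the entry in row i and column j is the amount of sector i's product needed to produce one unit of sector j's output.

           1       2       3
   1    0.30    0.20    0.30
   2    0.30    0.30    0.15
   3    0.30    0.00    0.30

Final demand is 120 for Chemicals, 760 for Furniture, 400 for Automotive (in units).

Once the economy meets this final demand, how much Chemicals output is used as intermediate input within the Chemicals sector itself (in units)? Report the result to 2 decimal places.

z_11 = 342.18

I − A =
  [   0.70    -0.20    -0.30]
  [  -0.30     0.70    -0.15]
  [  -0.30     0.00     0.70]
Cofactors of I−A, C_ij = (−1)^(i+j)·(minor ij) (rows/columns in the sector order above):
  C_11 = (0.70)(0.70) − (-0.15)(0.00) = 0.4900
  C_12 = −[(-0.30)(0.70) − (-0.15)(-0.30)] = 0.2550
  C_13 = (-0.30)(0.00) − (0.70)(-0.30) = 0.2100
  C_21 = −[(-0.20)(0.70) − (-0.30)(0.00)] = 0.1400
  C_22 = (0.70)(0.70) − (-0.30)(-0.30) = 0.4000
  C_23 = −[(0.70)(0.00) − (-0.20)(-0.30)] = 0.0600
  C_31 = (-0.20)(-0.15) − (-0.30)(0.70) = 0.2400
  C_32 = −[(0.70)(-0.15) − (-0.30)(-0.30)] = 0.1950
  C_33 = (0.70)(0.70) − (-0.20)(-0.30) = 0.4300
det(I−A) = Σ_j (I−A)_1j·C_1j = (0.70)(0.4900) + (-0.20)(0.2550) + (-0.30)(0.2100) = 0.2290
adj(I−A) = Cᵀ =
  [ 0.4900   0.1400   0.2400]
  [ 0.2550   0.4000   0.1950]
  [ 0.2100   0.0600   0.4300]
(I − A)⁻¹ = adj(I−A) / det(I−A) ≈
  [   2.1397     0.6114     1.0480]
  [   1.1135     1.7467     0.8515]
  [   0.9170     0.2620     1.8777]
First solve x = (I − A)⁻¹ d = adj(I−A)·d / det(I−A); in particular x_1 = (0.4900·120 + 0.1400·760 + 0.2400·400) / 0.2290 = 261.20 / 0.2290 ≈ 1140.6114.
Intermediate flow from 1 to 1: z_11 = a_11 · x_1 = 0.30 × 261.20 / 0.2290 = 78.36 / 0.2290 ≈ 342.18.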